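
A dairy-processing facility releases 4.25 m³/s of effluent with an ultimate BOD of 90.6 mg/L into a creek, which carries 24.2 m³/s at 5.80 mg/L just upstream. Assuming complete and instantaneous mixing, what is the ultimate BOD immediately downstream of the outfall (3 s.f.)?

18.5 mg/L

Flow-weighted mixing: C = (Q_r C_r + Q_w C_w)/(Q_r + Q_w)
= (24.2×5.80 + 4.25×90.6)/(24.2 + 4.25) = 525.4/28.45 = 18.47 mg/L.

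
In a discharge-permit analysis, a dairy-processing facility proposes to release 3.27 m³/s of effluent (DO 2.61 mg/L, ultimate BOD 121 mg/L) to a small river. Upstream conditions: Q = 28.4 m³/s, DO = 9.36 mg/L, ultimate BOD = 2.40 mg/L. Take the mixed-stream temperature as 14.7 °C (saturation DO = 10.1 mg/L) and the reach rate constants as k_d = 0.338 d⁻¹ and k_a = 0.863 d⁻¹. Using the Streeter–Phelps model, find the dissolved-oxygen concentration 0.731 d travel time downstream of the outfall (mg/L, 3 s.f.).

Mixed DO = (28.4×9.36 + 3.27×2.61)/(28.4+3.27) = 274.4/31.67 = 8.663 mg/L.
Mixed L₀ = (28.4×2.40 + 3.27×121)/(31.67) = 463.8/31.67 = 14.65 mg/L.
Initial deficit D₀ = C_s − DO₀ = 10.1 − 8.663 = 1.437 mg/L.
D(0.731) = [0.338×14.65/(0.863−0.338)](e^(−0.338×0.731) − e^(−0.863×0.731)) + 1.437 e^(−0.863×0.731)
= 9.429 × (0.7811 − 0.5321) + 1.437 × 0.5321 = 3.112 mg/L.
DO = 10.1 − 3.112 = 6.988 mg/L.

DO ≈ 6.99 mg/L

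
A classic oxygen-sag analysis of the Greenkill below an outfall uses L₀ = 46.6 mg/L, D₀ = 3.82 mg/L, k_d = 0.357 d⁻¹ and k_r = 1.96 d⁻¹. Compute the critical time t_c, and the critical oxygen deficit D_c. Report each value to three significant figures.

t_c ≈ 0.776 d; D_c ≈ 6.43 mg/L

At the critical point dD/dt = 0, so k_d L₀ e^(−k_d t) = k_r D. Substituting D(t) from the Streeter–Phelps equation and solving for t gives
t_c = ln[(k_r/k_d)(1 − D₀(k_r−k_d)/(k_d L₀))] / (k_r−k_d).
Here k_r−k_d = 1.603 d⁻¹ and 1 − D₀(k_r−k_d)/(k_d L₀) = 1 − 3.82×1.603/(0.357×46.6) = 0.6319, so
t_c = ln(5.490 × 0.6319) / 1.603 = 1.244 / 1.603 = 0.7760 d.
D_c = (k_d/k_r) L₀ e^(−k_d t_c) = (0.357/1.96) × 46.6 × e^(−0.357×0.7760) = 0.1821 × 46.6 × 0.7580 = 6.434 mg/L.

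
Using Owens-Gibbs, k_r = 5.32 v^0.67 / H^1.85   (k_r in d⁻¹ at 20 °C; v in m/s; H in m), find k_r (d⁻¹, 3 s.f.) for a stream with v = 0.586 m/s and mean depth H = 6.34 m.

k_r ≈ 0.122 d⁻¹

k_r = 5.32 × 0.586^0.67 / 6.34^1.85 = 5.32 × 0.6990 / 30.47 = 0.1221 d⁻¹.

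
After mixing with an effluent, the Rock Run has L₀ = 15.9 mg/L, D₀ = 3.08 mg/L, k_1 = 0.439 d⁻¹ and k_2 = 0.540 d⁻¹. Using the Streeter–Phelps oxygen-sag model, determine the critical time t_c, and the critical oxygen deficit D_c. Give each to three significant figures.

With k_2/k_1 = 1.230 and 1 − D₀(k_2−k_1)/(k_1 L₀) = 0.9554,
t_c = ln(1.230 × 0.9554) / (0.540 − 0.439) = ln(1.175) / 0.1010 = 0.1615/0.1010 = 1.599 d.
L(t_c) = L₀ e^(−k_1 t_c) = 15.9 × 0.4957 = 7.881 mg/L, and at the critical point k_2 D_c = k_1 L, so D_c = (0.439/0.540) × 7.881 = 6.407 mg/L.

t_c ≈ 1.60 d; D_c ≈ 6.41 mg/L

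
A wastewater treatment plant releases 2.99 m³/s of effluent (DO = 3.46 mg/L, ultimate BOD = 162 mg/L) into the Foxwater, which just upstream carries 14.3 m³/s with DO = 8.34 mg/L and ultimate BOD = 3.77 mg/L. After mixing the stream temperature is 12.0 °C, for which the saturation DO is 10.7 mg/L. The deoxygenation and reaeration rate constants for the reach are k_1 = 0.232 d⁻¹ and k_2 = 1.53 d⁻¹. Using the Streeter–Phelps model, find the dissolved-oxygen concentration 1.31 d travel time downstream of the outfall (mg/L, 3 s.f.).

Mixed DO = (14.3×8.34 + 2.99×3.46)/(14.3+2.99) = 129.6/17.29 = 7.496 mg/L.
Mixed L₀ = (14.3×3.77 + 2.99×162)/(17.29) = 538.3/17.29 = 31.13 mg/L.
Initial deficit D₀ = C_s − DO₀ = 10.7 − 7.496 = 3.204 mg/L.
D(1.31) = [0.232×31.13/(1.53−0.232)](e^(−0.232×1.31) − e^(−1.53×1.31)) + 3.204 e^(−1.53×1.31)
= 5.565 × (0.7379 − 0.1348) + 3.204 × 0.1348 = 3.788 mg/L.
DO = 10.7 − 3.788 = 6.912 mg/L.

DO ≈ 6.91 mg/L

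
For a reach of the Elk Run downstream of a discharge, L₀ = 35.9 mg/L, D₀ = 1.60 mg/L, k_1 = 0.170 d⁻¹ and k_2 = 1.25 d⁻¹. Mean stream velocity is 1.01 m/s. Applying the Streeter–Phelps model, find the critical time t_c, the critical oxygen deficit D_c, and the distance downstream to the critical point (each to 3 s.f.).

With k_2/k_1 = 7.353 and 1 − D₀(k_2−k_1)/(k_1 L₀) = 0.7169,
t_c = ln(7.353 × 0.7169) / (1.25 − 0.170) = ln(5.271) / 1.080 = 1.662/1.080 = 1.539 d.
D_c = (k_1/k_2) L₀ e^(−k_1 t_c) = (0.170/1.25) × 35.9 × e^(−0.170×1.539) = 0.1360 × 35.9 × 0.7698 = 3.758 mg/L.
x_c = v t_c = 1.01 m/s × 1.539 d × 86400 s/d = 134300 m ≈ 134 km.

t_c ≈ 1.54 d; D_c ≈ 3.76 mg/L; x_c ≈ 134 km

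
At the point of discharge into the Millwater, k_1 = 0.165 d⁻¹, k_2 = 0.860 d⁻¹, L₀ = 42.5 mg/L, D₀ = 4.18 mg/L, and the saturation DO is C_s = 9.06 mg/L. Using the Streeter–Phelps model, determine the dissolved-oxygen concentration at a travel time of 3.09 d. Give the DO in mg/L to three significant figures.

k_1 L₀/(k_2−k_1) = 0.165×42.5/(0.860−0.165) = 7.013/0.6950 = 10.09 mg/L.
e^(−k_1 t) = e^(−0.165×3.090) = 0.6006; e^(−k_2 t) = e^(−0.860×3.090) = 0.07013.
D = 10.09 × (0.6006 − 0.07013) + 4.18 × 0.07013 = 5.352 + 0.2931 = 5.645 mg/L.
DO = C_s − D = 9.06 − 5.645 = 3.415 mg/L.

DO ≈ 3.41 mg/L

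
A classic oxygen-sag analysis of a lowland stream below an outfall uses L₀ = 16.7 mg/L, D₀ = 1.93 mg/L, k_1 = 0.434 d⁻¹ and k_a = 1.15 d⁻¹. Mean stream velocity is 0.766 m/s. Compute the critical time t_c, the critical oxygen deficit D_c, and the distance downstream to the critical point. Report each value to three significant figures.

At the critical point dD/dt = 0, so k_1 L₀ e^(−k_1 t) = k_a D. Substituting D(t) from the Streeter–Phelps equation and solving for t gives
t_c = ln[(k_a/k_1)(1 − D₀(k_a−k_1)/(k_1 L₀))] / (k_a−k_1).
Here k_a−k_1 = 0.7160 d⁻¹ and 1 − D₀(k_a−k_1)/(k_1 L₀) = 1 − 1.93×0.7160/(0.434×16.7) = 0.8093, so
t_c = ln(2.650 × 0.8093) / 0.7160 = 0.7629 / 0.7160 = 1.066 d.
L(t_c) = L₀ e^(−k_1 t_c) = 16.7 × 0.6297 = 10.52 mg/L, and at the critical point k_a D_c = k_1 L, so D_c = (0.434/1.15) × 10.52 = 3.969 mg/L.
x_c = v t_c = 0.766 m/s × 1.066 d × 86400 s/d = 70520 m ≈ 70.5 km.

t_c ≈ 1.07 d; D_c ≈ 3.97 mg/L; x_c ≈ 70.5 km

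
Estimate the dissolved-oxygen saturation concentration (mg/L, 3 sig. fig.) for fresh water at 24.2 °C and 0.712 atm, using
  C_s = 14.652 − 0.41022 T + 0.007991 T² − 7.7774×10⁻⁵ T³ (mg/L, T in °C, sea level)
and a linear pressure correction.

C_s ≈ 5.91 mg/L

At sea level: C_s = 14.652 − 0.41022×24.2 + 0.007991×24.2² − 7.7774×10⁻⁵×24.2³ = 8.302 mg/L.
Pressure correction: C_s' = 8.302 × 0.712 = 5.911 mg/L.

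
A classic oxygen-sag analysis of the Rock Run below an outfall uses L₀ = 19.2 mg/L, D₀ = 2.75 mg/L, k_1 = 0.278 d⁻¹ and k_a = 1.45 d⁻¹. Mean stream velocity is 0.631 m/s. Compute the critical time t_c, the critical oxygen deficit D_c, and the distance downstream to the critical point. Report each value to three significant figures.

t_c ≈ 0.619 d; D_c ≈ 3.10 mg/L; x_c ≈ 33.8 km

t_c = [1/(k_a−k_1)] ln[(k_a/k_1)(1 − D₀(k_a−k_1)/(k_1 L₀))]
= [1/(1.45−0.278)] ln[(1.45/0.278)(1 − 2.75×1.172/(0.278×19.2))]
= (1/1.172) ln[5.216 × 0.3962] = 0.8532 × ln(2.066) = 0.8532 × 0.7258 = 0.6193 d.
L(t_c) = L₀ e^(−k_1 t_c) = 19.2 × 0.8418 = 16.16 mg/L, and at the critical point k_a D_c = k_1 L, so D_c = (0.278/1.45) × 16.16 = 3.099 mg/L.
x_c = v t_c = 0.631 m/s × 0.6193 d × 86400 s/d = 33760 m ≈ 33.8 km.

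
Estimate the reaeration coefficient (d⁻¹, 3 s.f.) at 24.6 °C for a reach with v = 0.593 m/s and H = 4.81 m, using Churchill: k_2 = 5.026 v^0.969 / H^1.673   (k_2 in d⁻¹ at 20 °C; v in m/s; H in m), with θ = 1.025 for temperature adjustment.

k_2 ≈ 0.245 d⁻¹

k_2(20) = 5.026 × 0.593^0.969 / 4.81^1.673 = 5.026 × 0.6027 / 13.84 = 0.2188 d⁻¹.
k_2(24.6) = 0.2188 × 1.025^(24.6−20) = 0.2188 × 1.120 = 0.2451 d⁻¹.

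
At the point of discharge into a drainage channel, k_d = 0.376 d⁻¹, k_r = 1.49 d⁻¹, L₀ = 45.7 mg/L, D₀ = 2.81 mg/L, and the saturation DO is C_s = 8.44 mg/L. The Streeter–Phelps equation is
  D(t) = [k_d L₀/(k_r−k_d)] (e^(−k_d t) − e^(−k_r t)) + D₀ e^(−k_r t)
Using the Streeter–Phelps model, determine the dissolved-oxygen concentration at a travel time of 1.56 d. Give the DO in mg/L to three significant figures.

DO ≈ 1.09 mg/L

k_d L₀/(k_r−k_d) = 0.376×45.7/(1.49−0.376) = 17.18/1.114 = 15.42 mg/L.
e^(−k_d t) = e^(−0.376×1.560) = 0.5562; e^(−k_r t) = e^(−1.49×1.560) = 0.09784.
D = 15.42 × (0.5562 − 0.09784) + 2.81 × 0.09784 = 7.071 + 0.2749 = 7.346 mg/L.
DO = C_s − D = 8.44 − 7.346 = 1.094 mg/L.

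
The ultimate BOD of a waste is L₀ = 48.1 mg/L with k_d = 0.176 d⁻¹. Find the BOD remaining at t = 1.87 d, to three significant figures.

L ≈ 34.6 mg/L

L_t = L₀ e^(−k_d t) = 48.1 × e^(−0.176×1.87) = 48.1 × 0.7196 = 34.61 mg/L.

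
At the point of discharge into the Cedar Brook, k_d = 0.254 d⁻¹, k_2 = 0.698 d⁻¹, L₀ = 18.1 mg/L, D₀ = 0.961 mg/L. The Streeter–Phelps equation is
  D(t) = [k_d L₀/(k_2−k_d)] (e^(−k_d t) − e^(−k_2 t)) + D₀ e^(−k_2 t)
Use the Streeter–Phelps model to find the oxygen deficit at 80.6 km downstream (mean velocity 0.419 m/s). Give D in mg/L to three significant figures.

D ≈ 3.90 mg/L

Travel time t = x/v = 80.6 km / (0.419 m/s) = 80600 m / 0.419 m/s = 192400 s = 2.226 d.
k_d L₀/(k_2−k_d) = 0.254×18.1/(0.698−0.254) = 4.597/0.4440 = 10.35 mg/L.
e^(−k_d t) = e^(−0.254×2.226) = 0.5681; e^(−k_2 t) = e^(−0.698×2.226) = 0.2114.
D = 10.35 × (0.5681 − 0.2114) + 0.961 × 0.2114 = 3.693 + 0.2031 = 3.896 mg/L.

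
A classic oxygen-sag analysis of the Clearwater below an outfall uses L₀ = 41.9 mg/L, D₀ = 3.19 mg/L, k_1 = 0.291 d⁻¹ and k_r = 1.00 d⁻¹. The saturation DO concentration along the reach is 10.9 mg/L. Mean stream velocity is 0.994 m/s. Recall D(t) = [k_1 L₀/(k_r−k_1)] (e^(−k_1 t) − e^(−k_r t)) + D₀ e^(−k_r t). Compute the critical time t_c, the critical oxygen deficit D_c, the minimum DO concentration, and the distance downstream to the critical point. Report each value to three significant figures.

With k_r/k_1 = 3.436 and 1 − D₀(k_r−k_1)/(k_1 L₀) = 0.8145,
t_c = ln(3.436 × 0.8145) / (1.00 − 0.291) = ln(2.799) / 0.7090 = 1.029/0.7090 = 1.452 d.
L(t_c) = L₀ e^(−k_1 t_c) = 41.9 × 0.6554 = 27.46 mg/L, and at the critical point k_r D_c = k_1 L, so D_c = (0.291/1.00) × 27.46 = 7.992 mg/L.
Minimum DO = C_s − D_c = 10.9 − 7.992 = 2.908 mg/L.
x_c = v t_c = 0.994 m/s × 1.452 d × 86400 s/d = 124700 m ≈ 125 km.

t_c ≈ 1.45 d; D_c ≈ 7.99 mg/L; min DO ≈ 2.91 mg/L; x_c ≈ 125 km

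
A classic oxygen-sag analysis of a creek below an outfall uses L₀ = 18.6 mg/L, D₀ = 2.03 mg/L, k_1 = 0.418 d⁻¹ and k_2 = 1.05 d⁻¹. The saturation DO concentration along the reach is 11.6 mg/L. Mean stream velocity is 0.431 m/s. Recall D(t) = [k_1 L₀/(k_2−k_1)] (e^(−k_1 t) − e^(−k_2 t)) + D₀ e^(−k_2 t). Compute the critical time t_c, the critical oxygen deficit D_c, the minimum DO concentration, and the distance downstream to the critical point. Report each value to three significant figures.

With k_2/k_1 = 2.512 and 1 − D₀(k_2−k_1)/(k_1 L₀) = 0.8350,
t_c = ln(2.512 × 0.8350) / (1.05 − 0.418) = ln(2.097) / 0.6320 = 0.7407/0.6320 = 1.172 d.
D_c = (k_1/k_2) L₀ e^(−k_1 t_c) = (0.418/1.05) × 18.6 × e^(−0.418×1.172) = 0.3981 × 18.6 × 0.6127 = 4.537 mg/L.
Minimum DO = C_s − D_c = 11.6 − 4.537 = 7.063 mg/L.
x_c = v t_c = 0.431 m/s × 1.172 d × 86400 s/d = 43640 m ≈ 43.6 km.

t_c ≈ 1.17 d; D_c ≈ 4.54 mg/L; min DO ≈ 7.06 mg/L; x_c ≈ 43.6 km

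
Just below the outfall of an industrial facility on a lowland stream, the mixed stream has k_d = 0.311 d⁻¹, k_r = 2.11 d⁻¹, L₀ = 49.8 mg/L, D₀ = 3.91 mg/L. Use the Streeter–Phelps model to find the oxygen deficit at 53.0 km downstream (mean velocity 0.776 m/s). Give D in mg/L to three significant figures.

Travel time t = x/v = 53.0 km / (0.776 m/s) = 53000 m / 0.776 m/s = 68300 s = 0.7905 d.
k_d L₀/(k_r−k_d) = 0.311×49.8/(2.11−0.311) = 15.49/1.799 = 8.609 mg/L.
e^(−k_d t) = e^(−0.311×0.7905) = 0.7820; e^(−k_r t) = e^(−2.11×0.7905) = 0.1886.
D = 8.609 × (0.7820 − 0.1886) + 3.91 × 0.1886 = 5.109 + 0.7376 = 5.846 mg/L.

D ≈ 5.85 mg/L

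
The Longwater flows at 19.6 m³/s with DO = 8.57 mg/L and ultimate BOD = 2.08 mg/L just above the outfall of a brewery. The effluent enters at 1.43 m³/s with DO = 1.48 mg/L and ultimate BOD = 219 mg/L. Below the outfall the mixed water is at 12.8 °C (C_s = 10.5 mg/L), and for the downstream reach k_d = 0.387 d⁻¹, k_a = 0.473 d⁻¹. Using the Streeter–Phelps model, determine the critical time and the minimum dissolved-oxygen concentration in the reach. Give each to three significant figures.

t_c ≈ 1.96 d; minimum DO ≈ 4.04 mg/L

Mixed DO = (19.6×8.57 + 1.43×1.48)/(19.6+1.43) = 170.1/21.03 = 8.088 mg/L.
Mixed L₀ = (19.6×2.08 + 1.43×219)/(21.03) = 353.9/21.03 = 16.83 mg/L.
Initial deficit D₀ = C_s − DO₀ = 10.5 − 8.088 = 2.412 mg/L.
t_c = (1/0.08600) ln[(0.473/0.387)(1 − 2.412×0.08600/(0.387×16.83))] = 11.63 × ln(1.183) = 1.957 d.
D_c = (0.387/0.473) × 16.83 × e^(−0.387×1.957) = 0.8182 × 16.83 × 0.4689 = 6.457 mg/L.
Minimum DO = 10.5 − 6.457 = 4.043 mg/L.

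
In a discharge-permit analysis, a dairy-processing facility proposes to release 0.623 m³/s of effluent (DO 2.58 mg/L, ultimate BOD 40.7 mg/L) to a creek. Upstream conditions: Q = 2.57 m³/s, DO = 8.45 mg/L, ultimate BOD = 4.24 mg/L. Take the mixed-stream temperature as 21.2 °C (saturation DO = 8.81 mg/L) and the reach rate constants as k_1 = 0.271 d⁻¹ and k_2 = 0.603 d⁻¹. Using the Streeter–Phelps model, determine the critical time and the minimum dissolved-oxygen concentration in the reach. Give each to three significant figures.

Mixed DO = (2.57×8.45 + 0.623×2.58)/(2.57+0.623) = 23.32/3.193 = 7.305 mg/L.
Mixed L₀ = (2.57×4.24 + 0.623×40.7)/(3.193) = 36.25/3.193 = 11.35 mg/L.
Initial deficit D₀ = C_s − DO₀ = 8.81 − 7.305 = 1.505 mg/L.
t_c = (1/0.3320) ln[(0.603/0.271)(1 − 1.505×0.3320/(0.271×11.35))] = 3.012 × ln(1.864) = 1.875 d.
D_c = (0.271/0.603) × 11.35 × e^(−0.271×1.875) = 0.4494 × 11.35 × 0.6016 = 3.070 mg/L.
Minimum DO = 8.81 − 3.070 = 5.740 mg/L.

t_c ≈ 1.88 d; minimum DO ≈ 5.74 mg/L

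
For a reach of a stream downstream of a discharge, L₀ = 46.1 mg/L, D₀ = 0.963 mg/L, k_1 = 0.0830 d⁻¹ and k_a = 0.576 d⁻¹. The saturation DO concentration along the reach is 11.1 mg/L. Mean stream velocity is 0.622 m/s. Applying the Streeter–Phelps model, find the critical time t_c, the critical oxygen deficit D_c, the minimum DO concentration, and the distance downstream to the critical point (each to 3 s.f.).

With k_a/k_1 = 6.940 and 1 − D₀(k_a−k_1)/(k_1 L₀) = 0.8759,
t_c = ln(6.940 × 0.8759) / (0.576 − 0.0830) = ln(6.079) / 0.4930 = 1.805/0.4930 = 3.661 d.
D_c = (k_1/k_a) L₀ e^(−k_1 t_c) = (0.0830/0.576) × 46.1 × e^(−0.0830×3.661) = 0.1441 × 46.1 × 0.7380 = 4.902 mg/L.
Minimum DO = C_s − D_c = 11.1 − 4.902 = 6.198 mg/L.
x_c = v t_c = 0.622 m/s × 3.661 d × 86400 s/d = 196700 m ≈ 197 km.

t_c ≈ 3.66 d; D_c ≈ 4.90 mg/L; min DO ≈ 6.20 mg/L; x_c ≈ 197 km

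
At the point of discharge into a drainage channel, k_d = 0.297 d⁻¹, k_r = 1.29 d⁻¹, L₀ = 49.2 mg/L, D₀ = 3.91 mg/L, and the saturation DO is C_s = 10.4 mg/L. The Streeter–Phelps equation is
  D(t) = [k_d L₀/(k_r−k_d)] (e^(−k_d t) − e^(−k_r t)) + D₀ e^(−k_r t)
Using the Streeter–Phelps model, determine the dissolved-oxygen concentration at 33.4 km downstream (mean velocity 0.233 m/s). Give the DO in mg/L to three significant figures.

DO ≈ 2.68 mg/L

Travel time t = x/v = 33.4 km / (0.233 m/s) = 33400 m / 0.233 m/s = 143300 s = 1.659 d.
k_d L₀/(k_r−k_d) = 0.297×49.2/(1.29−0.297) = 14.61/0.9930 = 14.72 mg/L.
e^(−k_d t) = e^(−0.297×1.659) = 0.6109; e^(−k_r t) = e^(−1.29×1.659) = 0.1176.
D = 14.72 × (0.6109 − 0.1176) + 3.91 × 0.1176 = 7.259 + 0.4599 = 7.719 mg/L.
DO = C_s − D = 10.4 − 7.719 = 2.681 mg/L.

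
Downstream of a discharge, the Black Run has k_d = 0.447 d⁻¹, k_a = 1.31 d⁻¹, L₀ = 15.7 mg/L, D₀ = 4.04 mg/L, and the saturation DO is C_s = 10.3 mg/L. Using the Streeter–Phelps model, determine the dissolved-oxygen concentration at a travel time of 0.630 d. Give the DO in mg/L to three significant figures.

k_d L₀/(k_a−k_d) = 0.447×15.7/(1.31−0.447) = 7.018/0.8630 = 8.132 mg/L.
e^(−k_d t) = e^(−0.447×0.6300) = 0.7546; e^(−k_a t) = e^(−1.31×0.6300) = 0.4381.
D = 8.132 × (0.7546 − 0.4381) + 4.04 × 0.4381 = 2.573 + 1.770 = 4.343 mg/L.
DO = C_s − D = 10.3 − 4.343 = 5.957 mg/L.

DO ≈ 5.96 mg/L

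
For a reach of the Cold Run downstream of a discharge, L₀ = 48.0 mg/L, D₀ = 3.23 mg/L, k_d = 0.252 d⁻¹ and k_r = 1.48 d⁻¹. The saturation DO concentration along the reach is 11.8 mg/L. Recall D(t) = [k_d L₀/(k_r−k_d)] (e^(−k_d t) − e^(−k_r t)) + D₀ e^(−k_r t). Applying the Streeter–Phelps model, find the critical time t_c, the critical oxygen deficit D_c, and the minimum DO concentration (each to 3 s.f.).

t_c ≈ 1.12 d; D_c ≈ 6.17 mg/L; min DO ≈ 5.63 mg/L

At the critical point dD/dt = 0, so k_d L₀ e^(−k_d t) = k_r D. Substituting D(t) from the Streeter–Phelps equation and solving for t gives
t_c = ln[(k_r/k_d)(1 − D₀(k_r−k_d)/(k_d L₀))] / (k_r−k_d).
Here k_r−k_d = 1.228 d⁻¹ and 1 − D₀(k_r−k_d)/(k_d L₀) = 1 − 3.23×1.228/(0.252×48.0) = 0.6721, so
t_c = ln(5.873 × 0.6721) / 1.228 = 1.373 / 1.228 = 1.118 d.
D_c = (k_d/k_r) L₀ e^(−k_d t_c) = (0.252/1.48) × 48.0 × e^(−0.252×1.118) = 0.1703 × 48.0 × 0.7545 = 6.166 mg/L.
Minimum DO = C_s − D_c = 11.8 − 6.166 = 5.634 mg/L.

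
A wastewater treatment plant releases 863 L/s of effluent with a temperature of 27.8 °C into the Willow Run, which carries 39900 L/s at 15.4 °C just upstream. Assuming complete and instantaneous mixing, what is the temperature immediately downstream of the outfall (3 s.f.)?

Flow-weighted mixing: C = (Q_r C_r + Q_w C_w)/(Q_r + Q_w)
= (39900×15.4 + 863×27.8)/(39900 + 863) = 638500/40760 = 15.66 °C.

15.7 °C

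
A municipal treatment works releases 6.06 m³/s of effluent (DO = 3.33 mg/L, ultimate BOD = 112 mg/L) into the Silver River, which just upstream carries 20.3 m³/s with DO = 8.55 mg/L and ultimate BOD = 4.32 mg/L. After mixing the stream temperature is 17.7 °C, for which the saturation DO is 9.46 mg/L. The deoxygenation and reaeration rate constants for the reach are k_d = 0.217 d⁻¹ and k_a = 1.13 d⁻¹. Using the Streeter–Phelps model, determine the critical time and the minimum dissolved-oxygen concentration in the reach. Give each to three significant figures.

t_c ≈ 1.41 d; minimum DO ≈ 5.35 mg/L

Mixed DO = (20.3×8.55 + 6.06×3.33)/(20.3+6.06) = 193.7/26.36 = 7.350 mg/L.
Mixed L₀ = (20.3×4.32 + 6.06×112)/(26.36) = 766.4/26.36 = 29.07 mg/L.
Initial deficit D₀ = C_s − DO₀ = 9.46 − 7.350 = 2.110 mg/L.
t_c = (1/0.9130) ln[(1.13/0.217)(1 − 2.110×0.9130/(0.217×29.07))] = 1.095 × ln(3.617) = 1.408 d.
D_c = (0.217/1.13) × 29.07 × e^(−0.217×1.408) = 0.1920 × 29.07 × 0.7367 = 4.113 mg/L.
Minimum DO = 9.46 − 4.113 = 5.347 mg/L.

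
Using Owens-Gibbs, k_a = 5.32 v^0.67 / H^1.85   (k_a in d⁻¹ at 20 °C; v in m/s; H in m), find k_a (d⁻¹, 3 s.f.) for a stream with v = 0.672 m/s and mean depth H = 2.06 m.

k_a ≈ 1.07 d⁻¹

k_a = 5.32 × 0.672^0.67 / 2.06^1.85 = 5.32 × 0.7662 / 3.808 = 1.071 d⁻¹.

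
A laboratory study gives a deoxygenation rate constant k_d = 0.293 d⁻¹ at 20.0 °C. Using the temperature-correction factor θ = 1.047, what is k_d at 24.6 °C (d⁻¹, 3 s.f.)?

k_d ≈ 0.362 d⁻¹

k_d(T₂) = k_d(T₁) · θ^(T₂−T₁) = 0.293 × 1.047^(24.6−20.0)
= 0.293 × 1.047^4.60 = 0.293 × 1.235 = 0.3619 d⁻¹.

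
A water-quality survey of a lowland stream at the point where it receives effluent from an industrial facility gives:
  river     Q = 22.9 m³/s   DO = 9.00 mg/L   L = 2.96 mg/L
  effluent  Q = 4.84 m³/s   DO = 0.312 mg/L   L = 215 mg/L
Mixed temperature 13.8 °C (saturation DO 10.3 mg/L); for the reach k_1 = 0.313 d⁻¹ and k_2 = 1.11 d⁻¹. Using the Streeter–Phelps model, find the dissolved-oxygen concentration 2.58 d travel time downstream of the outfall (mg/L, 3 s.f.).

DO ≈ 4.04 mg/L

Mixed DO = (22.9×9.00 + 4.84×0.312)/(22.9+4.84) = 207.6/27.74 = 7.484 mg/L.
Mixed L₀ = (22.9×2.96 + 4.84×215)/(27.74) = 1108/27.74 = 39.96 mg/L.
Initial deficit D₀ = C_s − DO₀ = 10.3 − 7.484 = 2.816 mg/L.
D(2.58) = [0.313×39.96/(1.11−0.313)](e^(−0.313×2.58) − e^(−1.11×2.58)) + 2.816 e^(−1.11×2.58)
= 15.69 × (0.4460 − 0.05705) + 2.816 × 0.05705 = 6.263 mg/L.
DO = 10.3 − 6.263 = 4.037 mg/L.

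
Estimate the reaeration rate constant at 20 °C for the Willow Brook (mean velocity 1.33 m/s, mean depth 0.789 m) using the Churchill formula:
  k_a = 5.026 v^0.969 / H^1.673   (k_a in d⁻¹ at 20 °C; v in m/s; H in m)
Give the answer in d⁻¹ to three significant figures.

k_a ≈ 9.85 d⁻¹

k_a = 5.026 × 1.33^0.969 / 0.789^1.673 = 5.026 × 1.318 / 0.6727 = 9.850 d⁻¹.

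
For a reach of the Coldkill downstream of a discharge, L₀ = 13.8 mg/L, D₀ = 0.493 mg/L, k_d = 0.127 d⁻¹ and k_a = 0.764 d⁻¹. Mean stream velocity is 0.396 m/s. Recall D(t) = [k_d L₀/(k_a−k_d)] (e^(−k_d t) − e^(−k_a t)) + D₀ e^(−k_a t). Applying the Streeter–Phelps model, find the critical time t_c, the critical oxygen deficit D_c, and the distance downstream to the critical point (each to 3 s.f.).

t_c ≈ 2.51 d; D_c ≈ 1.67 mg/L; x_c ≈ 85.8 km

At the critical point dD/dt = 0, so k_d L₀ e^(−k_d t) = k_a D. Substituting D(t) from the Streeter–Phelps equation and solving for t gives
t_c = ln[(k_a/k_d)(1 − D₀(k_a−k_d)/(k_d L₀))] / (k_a−k_d).
Here k_a−k_d = 0.6370 d⁻¹ and 1 − D₀(k_a−k_d)/(k_d L₀) = 1 − 0.493×0.6370/(0.127×13.8) = 0.8208, so
t_c = ln(6.016 × 0.8208) / 0.6370 = 1.597 / 0.6370 = 2.507 d.
D_c = (k_d/k_a) L₀ e^(−k_d t_c) = (0.127/0.764) × 13.8 × e^(−0.127×2.507) = 0.1662 × 13.8 × 0.7273 = 1.668 mg/L.
x_c = v t_c = 0.396 m/s × 2.507 d × 86400 s/d = 85770 m ≈ 85.8 km.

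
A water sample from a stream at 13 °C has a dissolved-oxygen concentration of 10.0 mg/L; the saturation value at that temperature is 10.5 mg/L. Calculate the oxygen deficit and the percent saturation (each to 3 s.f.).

D ≈ 0.500 mg/L; 95.2 % saturation

D = C_s − C = 10.5 − 10.0 = 0.500 mg/L.
% saturation = 10.0/10.5 × 100 = 95.2 %.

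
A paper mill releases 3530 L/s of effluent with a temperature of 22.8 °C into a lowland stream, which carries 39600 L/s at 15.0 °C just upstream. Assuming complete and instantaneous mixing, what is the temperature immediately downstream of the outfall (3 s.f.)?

15.6 °C

Flow-weighted mixing: C = (Q_r C_r + Q_w C_w)/(Q_r + Q_w)
= (39600×15.0 + 3530×22.8)/(39600 + 3530) = 674500/43130 = 15.64 °C.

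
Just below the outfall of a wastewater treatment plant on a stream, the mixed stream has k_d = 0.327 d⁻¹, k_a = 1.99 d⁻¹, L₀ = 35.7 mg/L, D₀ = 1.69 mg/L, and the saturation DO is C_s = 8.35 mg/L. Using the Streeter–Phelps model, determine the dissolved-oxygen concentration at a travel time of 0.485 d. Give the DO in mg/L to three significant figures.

k_d L₀/(k_a−k_d) = 0.327×35.7/(1.99−0.327) = 11.67/1.663 = 7.020 mg/L.
e^(−k_d t) = e^(−0.327×0.4850) = 0.8533; e^(−k_a t) = e^(−1.99×0.4850) = 0.3809.
D = 7.020 × (0.8533 − 0.3809) + 1.69 × 0.3809 = 3.316 + 0.6438 = 3.960 mg/L.
DO = C_s − D = 8.35 − 3.960 = 4.390 mg/L.

DO ≈ 4.39 mg/L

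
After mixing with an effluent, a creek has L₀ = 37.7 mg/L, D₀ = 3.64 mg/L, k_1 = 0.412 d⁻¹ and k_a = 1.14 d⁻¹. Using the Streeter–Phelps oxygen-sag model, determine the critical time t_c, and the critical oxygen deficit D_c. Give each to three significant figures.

At the critical point dD/dt = 0, so k_1 L₀ e^(−k_1 t) = k_a D. Substituting D(t) from the Streeter–Phelps equation and solving for t gives
t_c = ln[(k_a/k_1)(1 − D₀(k_a−k_1)/(k_1 L₀))] / (k_a−k_1).
Here k_a−k_1 = 0.7280 d⁻¹ and 1 − D₀(k_a−k_1)/(k_1 L₀) = 1 − 3.64×0.7280/(0.412×37.7) = 0.8294, so
t_c = ln(2.767 × 0.8294) / 0.7280 = 0.8307 / 0.7280 = 1.141 d.
L(t_c) = L₀ e^(−k_1 t_c) = 37.7 × 0.6249 = 23.56 mg/L, and at the critical point k_a D_c = k_1 L, so D_c = (0.412/1.14) × 23.56 = 8.515 mg/L.

t_c ≈ 1.14 d; D_c ≈ 8.51 mg/L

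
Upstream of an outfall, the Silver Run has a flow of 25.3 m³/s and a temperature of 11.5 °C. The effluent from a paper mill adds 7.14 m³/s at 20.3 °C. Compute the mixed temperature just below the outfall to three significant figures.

Flow-weighted mixing: C = (Q_r C_r + Q_w C_w)/(Q_r + Q_w)
= (25.3×11.5 + 7.14×20.3)/(25.3 + 7.14) = 435.9/32.44 = 13.44 °C.

13.4 °C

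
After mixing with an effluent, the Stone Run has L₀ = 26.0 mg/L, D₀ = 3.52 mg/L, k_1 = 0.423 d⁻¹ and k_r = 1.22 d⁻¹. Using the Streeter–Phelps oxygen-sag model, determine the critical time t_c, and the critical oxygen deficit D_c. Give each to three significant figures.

With k_r/k_1 = 2.884 and 1 − D₀(k_r−k_1)/(k_1 L₀) = 0.7449,
t_c = ln(2.884 × 0.7449) / (1.22 − 0.423) = ln(2.148) / 0.7970 = 0.7647/0.7970 = 0.9595 d.
L(t_c) = L₀ e^(−k_1 t_c) = 26.0 × 0.6664 = 17.33 mg/L, and at the critical point k_r D_c = k_1 L, so D_c = (0.423/1.22) × 17.33 = 6.007 mg/L.

t_c ≈ 0.960 d; D_c ≈ 6.01 mg/L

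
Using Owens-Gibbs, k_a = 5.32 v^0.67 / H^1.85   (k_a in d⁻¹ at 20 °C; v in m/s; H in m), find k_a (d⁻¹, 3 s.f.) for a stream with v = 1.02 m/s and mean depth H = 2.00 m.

k_a = 5.32 × 1.02^0.67 / 2.00^1.85 = 5.32 × 1.013 / 3.605 = 1.495 d⁻¹.

k_a ≈ 1.50 d⁻¹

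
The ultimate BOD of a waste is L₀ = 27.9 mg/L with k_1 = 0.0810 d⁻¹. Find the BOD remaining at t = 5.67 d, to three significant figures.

L ≈ 17.6 mg/L

L_t = L₀ e^(−k_1 t) = 27.9 × e^(−0.0810×5.67) = 27.9 × 0.6317 = 17.63 mg/L.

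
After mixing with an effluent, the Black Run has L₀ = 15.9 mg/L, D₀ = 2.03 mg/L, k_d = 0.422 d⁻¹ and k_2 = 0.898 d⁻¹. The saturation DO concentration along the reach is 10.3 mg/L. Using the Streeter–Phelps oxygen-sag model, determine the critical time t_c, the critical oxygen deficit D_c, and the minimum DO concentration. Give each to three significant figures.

t_c ≈ 1.26 d; D_c ≈ 4.39 mg/L; min DO ≈ 5.91 mg/L

At the critical point dD/dt = 0, so k_d L₀ e^(−k_d t) = k_2 D. Substituting D(t) from the Streeter–Phelps equation and solving for t gives
t_c = ln[(k_2/k_d)(1 − D₀(k_2−k_d)/(k_d L₀))] / (k_2−k_d).
Here k_2−k_d = 0.4760 d⁻¹ and 1 − D₀(k_2−k_d)/(k_d L₀) = 1 − 2.03×0.4760/(0.422×15.9) = 0.8560, so
t_c = ln(2.128 × 0.8560) / 0.4760 = 0.5997 / 0.4760 = 1.260 d.
D_c = (k_d/k_2) L₀ e^(−k_d t_c) = (0.422/0.898) × 15.9 × e^(−0.422×1.260) = 0.4699 × 15.9 × 0.5876 = 4.391 mg/L.
Minimum DO = C_s − D_c = 10.3 − 4.391 = 5.909 mg/L.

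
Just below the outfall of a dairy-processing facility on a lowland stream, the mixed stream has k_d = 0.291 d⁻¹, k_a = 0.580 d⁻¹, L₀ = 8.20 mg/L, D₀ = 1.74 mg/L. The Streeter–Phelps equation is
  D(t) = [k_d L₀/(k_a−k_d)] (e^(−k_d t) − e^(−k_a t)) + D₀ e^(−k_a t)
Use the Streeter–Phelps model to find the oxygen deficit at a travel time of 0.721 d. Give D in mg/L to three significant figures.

D ≈ 2.40 mg/L

k_d L₀/(k_a−k_d) = 0.291×8.20/(0.580−0.291) = 2.386/0.2890 = 8.257 mg/L.
e^(−k_d t) = e^(−0.291×0.7210) = 0.8107; e^(−k_a t) = e^(−0.580×0.7210) = 0.6582.
D = 8.257 × (0.8107 − 0.6582) + 1.74 × 0.6582 = 1.259 + 1.145 = 2.404 mg/L.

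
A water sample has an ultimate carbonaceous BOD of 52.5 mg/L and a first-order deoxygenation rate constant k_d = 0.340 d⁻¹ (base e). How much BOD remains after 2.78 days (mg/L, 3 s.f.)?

L_t = L₀ e^(−k_d t) = 52.5 × e^(−0.340×2.78) = 52.5 × 0.3886 = 20.40 mg/L.

L ≈ 20.4 mg/L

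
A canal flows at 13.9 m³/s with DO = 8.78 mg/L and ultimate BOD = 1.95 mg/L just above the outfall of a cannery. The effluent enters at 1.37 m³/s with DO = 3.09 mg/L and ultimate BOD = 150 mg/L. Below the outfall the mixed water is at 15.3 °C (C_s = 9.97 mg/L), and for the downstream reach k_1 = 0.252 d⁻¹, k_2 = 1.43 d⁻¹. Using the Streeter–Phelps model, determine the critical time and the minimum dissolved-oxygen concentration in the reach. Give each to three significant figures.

Mixed DO = (13.9×8.78 + 1.37×3.09)/(13.9+1.37) = 126.3/15.27 = 8.270 mg/L.
Mixed L₀ = (13.9×1.95 + 1.37×150)/(15.27) = 232.6/15.27 = 15.23 mg/L.
Initial deficit D₀ = C_s − DO₀ = 9.97 − 8.270 = 1.700 mg/L.
t_c = (1/1.178) ln[(1.43/0.252)(1 − 1.700×1.178/(0.252×15.23))] = 0.8489 × ln(2.713) = 0.8474 d.
D_c = (0.252/1.43) × 15.23 × e^(−0.252×0.8474) = 0.1762 × 15.23 × 0.8077 = 2.168 mg/L.
Minimum DO = 9.97 − 2.168 = 7.802 mg/L.

t_c ≈ 0.847 d; minimum DO ≈ 7.80 mg/L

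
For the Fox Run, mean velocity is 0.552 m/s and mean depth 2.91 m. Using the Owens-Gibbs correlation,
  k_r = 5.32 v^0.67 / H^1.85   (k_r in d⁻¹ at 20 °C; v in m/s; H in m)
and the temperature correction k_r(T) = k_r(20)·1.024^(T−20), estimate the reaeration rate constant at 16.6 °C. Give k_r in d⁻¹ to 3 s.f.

k_r(20) = 5.32 × 0.552^0.67 / 2.91^1.85 = 5.32 × 0.6716 / 7.214 = 0.4952 d⁻¹.
k_r(16.6) = 0.4952 × 1.024^(16.6−20) = 0.4952 × 0.9225 = 0.4569 d⁻¹.

k_r ≈ 0.457 d⁻¹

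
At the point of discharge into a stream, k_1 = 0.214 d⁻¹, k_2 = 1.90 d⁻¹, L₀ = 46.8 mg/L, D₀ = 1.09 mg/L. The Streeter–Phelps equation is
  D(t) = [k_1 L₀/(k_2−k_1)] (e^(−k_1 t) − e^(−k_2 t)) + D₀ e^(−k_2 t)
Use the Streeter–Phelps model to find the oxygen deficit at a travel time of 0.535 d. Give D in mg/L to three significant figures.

D ≈ 3.54 mg/L

k_1 L₀/(k_2−k_1) = 0.214×46.8/(1.90−0.214) = 10.02/1.686 = 5.940 mg/L.
e^(−k_1 t) = e^(−0.214×0.5350) = 0.8918; e^(−k_2 t) = e^(−1.90×0.5350) = 0.3619.
D = 5.940 × (0.8918 − 0.3619) + 1.09 × 0.3619 = 3.148 + 0.3944 = 3.543 mg/L.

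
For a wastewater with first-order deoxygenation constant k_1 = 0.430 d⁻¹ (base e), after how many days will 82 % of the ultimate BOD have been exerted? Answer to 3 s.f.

t ≈ 3.99 d

y/L₀ = 1 − e^(−k_1 t) = 0.82 ⇒ e^(−k_1 t) = 0.180
t = −ln(0.180) / 0.430 = 1.715 / 0.430 = 3.988 d.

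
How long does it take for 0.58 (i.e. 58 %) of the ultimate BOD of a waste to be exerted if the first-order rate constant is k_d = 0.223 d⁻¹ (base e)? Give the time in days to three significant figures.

t ≈ 3.89 d

y/L₀ = 1 − e^(−k_d t) = 0.58 ⇒ e^(−k_d t) = 0.420
t = −ln(0.420) / 0.223 = 0.8675 / 0.223 = 3.890 d.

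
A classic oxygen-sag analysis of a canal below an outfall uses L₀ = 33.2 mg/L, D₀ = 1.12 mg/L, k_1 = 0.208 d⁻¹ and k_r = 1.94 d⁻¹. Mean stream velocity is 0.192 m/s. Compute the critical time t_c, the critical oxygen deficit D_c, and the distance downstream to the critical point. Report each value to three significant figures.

t_c ≈ 1.10 d; D_c ≈ 2.83 mg/L; x_c ≈ 18.2 km

At the critical point dD/dt = 0, so k_1 L₀ e^(−k_1 t) = k_r D. Substituting D(t) from the Streeter–Phelps equation and solving for t gives
t_c = ln[(k_r/k_1)(1 − D₀(k_r−k_1)/(k_1 L₀))] / (k_r−k_1).
Here k_r−k_1 = 1.732 d⁻¹ and 1 − D₀(k_r−k_1)/(k_1 L₀) = 1 − 1.12×1.732/(0.208×33.2) = 0.7191, so
t_c = ln(9.327 × 0.7191) / 1.732 = 1.903 / 1.732 = 1.099 d.
D_c = (k_1/k_r) L₀ e^(−k_1 t_c) = (0.208/1.94) × 33.2 × e^(−0.208×1.099) = 0.1072 × 33.2 × 0.7957 = 2.832 mg/L.
x_c = v t_c = 0.192 m/s × 1.099 d × 86400 s/d = 18230 m ≈ 18.2 km.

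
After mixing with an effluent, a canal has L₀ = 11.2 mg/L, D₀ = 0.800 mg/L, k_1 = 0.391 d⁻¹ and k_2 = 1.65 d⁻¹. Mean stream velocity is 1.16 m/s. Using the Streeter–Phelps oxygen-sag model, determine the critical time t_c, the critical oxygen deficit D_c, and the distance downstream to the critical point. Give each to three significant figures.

t_c ≈ 0.936 d; D_c ≈ 1.84 mg/L; x_c ≈ 93.8 km

At the critical point dD/dt = 0, so k_1 L₀ e^(−k_1 t) = k_2 D. Substituting D(t) from the Streeter–Phelps equation and solving for t gives
t_c = ln[(k_2/k_1)(1 − D₀(k_2−k_1)/(k_1 L₀))] / (k_2−k_1).
Here k_2−k_1 = 1.259 d⁻¹ and 1 − D₀(k_2−k_1)/(k_1 L₀) = 1 − 0.800×1.259/(0.391×11.2) = 0.7700, so
t_c = ln(4.220 × 0.7700) / 1.259 = 1.178 / 1.259 = 0.9360 d.
L(t_c) = L₀ e^(−k_1 t_c) = 11.2 × 0.6935 = 7.767 mg/L, and at the critical point k_2 D_c = k_1 L, so D_c = (0.391/1.65) × 7.767 = 1.841 mg/L.
x_c = v t_c = 1.16 m/s × 0.9360 d × 86400 s/d = 93810 m ≈ 93.8 km.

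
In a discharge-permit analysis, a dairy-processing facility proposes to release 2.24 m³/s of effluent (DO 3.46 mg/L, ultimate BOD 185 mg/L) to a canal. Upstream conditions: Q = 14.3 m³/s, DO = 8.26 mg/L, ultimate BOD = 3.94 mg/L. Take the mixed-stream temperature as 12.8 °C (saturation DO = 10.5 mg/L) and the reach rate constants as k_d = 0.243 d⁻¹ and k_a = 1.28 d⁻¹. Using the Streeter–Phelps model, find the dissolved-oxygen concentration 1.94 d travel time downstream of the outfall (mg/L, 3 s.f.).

Mixed DO = (14.3×8.26 + 2.24×3.46)/(14.3+2.24) = 125.9/16.54 = 7.610 mg/L.
Mixed L₀ = (14.3×3.94 + 2.24×185)/(16.54) = 470.7/16.54 = 28.46 mg/L.
Initial deficit D₀ = C_s − DO₀ = 10.5 − 7.610 = 2.890 mg/L.
D(1.94) = [0.243×28.46/(1.28−0.243)](e^(−0.243×1.94) − e^(−1.28×1.94)) + 2.890 e^(−1.28×1.94)
= 6.669 × (0.6241 − 0.08348) + 2.890 × 0.08348 = 3.847 mg/L.
DO = 10.5 − 3.847 = 6.653 mg/L.

DO ≈ 6.65 mg/L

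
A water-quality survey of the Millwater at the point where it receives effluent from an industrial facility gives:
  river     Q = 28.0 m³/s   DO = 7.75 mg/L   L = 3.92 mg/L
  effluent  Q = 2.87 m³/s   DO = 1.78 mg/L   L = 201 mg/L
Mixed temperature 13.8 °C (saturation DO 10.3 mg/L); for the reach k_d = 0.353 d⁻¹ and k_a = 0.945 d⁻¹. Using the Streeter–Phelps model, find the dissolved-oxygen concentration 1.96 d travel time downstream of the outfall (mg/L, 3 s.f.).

Mixed DO = (28.0×7.75 + 2.87×1.78)/(28.0+2.87) = 222.1/30.87 = 7.195 mg/L.
Mixed L₀ = (28.0×3.92 + 2.87×201)/(30.87) = 686.6/30.87 = 22.24 mg/L.
Initial deficit D₀ = C_s − DO₀ = 10.3 − 7.195 = 3.105 mg/L.
D(1.96) = [0.353×22.24/(0.945−0.353)](e^(−0.353×1.96) − e^(−0.945×1.96)) + 3.105 e^(−0.945×1.96)
= 13.26 × (0.5006 − 0.1569) + 3.105 × 0.1569 = 5.046 mg/L.
DO = 10.3 − 5.046 = 5.254 mg/L.

DO ≈ 5.25 mg/L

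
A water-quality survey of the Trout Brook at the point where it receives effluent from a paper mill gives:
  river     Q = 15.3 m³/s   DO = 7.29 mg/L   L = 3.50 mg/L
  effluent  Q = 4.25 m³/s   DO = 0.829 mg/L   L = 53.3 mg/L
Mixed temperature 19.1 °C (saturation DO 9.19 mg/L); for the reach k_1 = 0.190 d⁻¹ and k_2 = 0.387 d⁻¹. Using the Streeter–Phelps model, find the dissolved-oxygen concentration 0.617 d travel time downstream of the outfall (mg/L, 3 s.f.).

DO ≈ 5.18 mg/L

Mixed DO = (15.3×7.29 + 4.25×0.829)/(15.3+4.25) = 115.1/19.55 = 5.885 mg/L.
Mixed L₀ = (15.3×3.50 + 4.25×53.3)/(19.55) = 280.1/19.55 = 14.33 mg/L.
Initial deficit D₀ = C_s − DO₀ = 9.19 − 5.885 = 3.305 mg/L.
D(0.617) = [0.190×14.33/(0.387−0.190)](e^(−0.190×0.617) − e^(−0.387×0.617)) + 3.305 e^(−0.387×0.617)
= 13.82 × (0.8894 − 0.7876) + 3.305 × 0.7876 = 4.009 mg/L.
DO = 9.19 − 4.009 = 5.181 mg/L.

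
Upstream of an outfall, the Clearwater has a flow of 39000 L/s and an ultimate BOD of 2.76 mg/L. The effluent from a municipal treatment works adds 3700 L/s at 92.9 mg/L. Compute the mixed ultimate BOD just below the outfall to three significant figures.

Flow-weighted mixing: C = (Q_r C_r + Q_w C_w)/(Q_r + Q_w)
= (39000×2.76 + 3700×92.9)/(39000 + 3700) = 451400/42700 = 10.57 mg/L.

10.6 mg/L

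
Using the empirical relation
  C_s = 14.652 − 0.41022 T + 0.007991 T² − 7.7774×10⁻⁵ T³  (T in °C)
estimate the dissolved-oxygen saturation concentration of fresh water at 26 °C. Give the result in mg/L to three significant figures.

C_s ≈ 8.02 mg/L

C_s = 14.652 − 0.41022×26 + 0.007991×26² − 7.7774×10⁻⁵×26³ = 8.021 mg/L.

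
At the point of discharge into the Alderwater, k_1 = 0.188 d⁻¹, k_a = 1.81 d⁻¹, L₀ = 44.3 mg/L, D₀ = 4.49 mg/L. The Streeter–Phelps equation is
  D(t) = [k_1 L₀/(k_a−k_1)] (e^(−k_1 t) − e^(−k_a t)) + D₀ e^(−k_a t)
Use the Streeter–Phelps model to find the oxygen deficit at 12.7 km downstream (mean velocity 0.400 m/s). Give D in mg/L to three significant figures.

Travel time t = x/v = 12.7 km / (0.400 m/s) = 12700 m / 0.400 m/s = 31750 s = 0.3675 d.
k_1 L₀/(k_a−k_1) = 0.188×44.3/(1.81−0.188) = 8.328/1.622 = 5.135 mg/L.
e^(−k_1 t) = e^(−0.188×0.3675) = 0.9332; e^(−k_a t) = e^(−1.81×0.3675) = 0.5142.
D = 5.135 × (0.9332 − 0.5142) + 4.49 × 0.5142 = 2.152 + 2.309 = 4.460 mg/L.

D ≈ 4.46 mg/L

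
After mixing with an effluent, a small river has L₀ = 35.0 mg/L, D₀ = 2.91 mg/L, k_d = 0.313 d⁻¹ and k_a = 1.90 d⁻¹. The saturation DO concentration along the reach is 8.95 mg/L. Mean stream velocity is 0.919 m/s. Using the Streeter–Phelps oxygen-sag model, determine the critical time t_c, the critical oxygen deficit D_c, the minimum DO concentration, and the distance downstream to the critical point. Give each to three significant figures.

At the critical point dD/dt = 0, so k_d L₀ e^(−k_d t) = k_a D. Substituting D(t) from the Streeter–Phelps equation and solving for t gives
t_c = ln[(k_a/k_d)(1 − D₀(k_a−k_d)/(k_d L₀))] / (k_a−k_d).
Here k_a−k_d = 1.587 d⁻¹ and 1 − D₀(k_a−k_d)/(k_d L₀) = 1 − 2.91×1.587/(0.313×35.0) = 0.5784, so
t_c = ln(6.070 × 0.5784) / 1.587 = 1.256 / 1.587 = 0.7914 d.
L(t_c) = L₀ e^(−k_d t_c) = 35.0 × 0.7806 = 27.32 mg/L, and at the critical point k_a D_c = k_d L, so D_c = (0.313/1.90) × 27.32 = 4.501 mg/L.
Minimum DO = C_s − D_c = 8.95 − 4.501 = 4.449 mg/L.
x_c = v t_c = 0.919 m/s × 0.7914 d × 86400 s/d = 62840 m ≈ 62.8 km.

t_c ≈ 0.791 d; D_c ≈ 4.50 mg/L; min DO ≈ 4.45 mg/L; x_c ≈ 62.8 km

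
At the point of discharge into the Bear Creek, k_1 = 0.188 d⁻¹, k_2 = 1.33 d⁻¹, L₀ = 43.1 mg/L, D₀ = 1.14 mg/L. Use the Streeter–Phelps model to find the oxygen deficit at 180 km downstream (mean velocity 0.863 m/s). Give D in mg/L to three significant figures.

Travel time t = x/v = 180 km / (0.863 m/s) = 180000 m / 0.863 m/s = 208600 s = 2.414 d.
k_1 L₀/(k_2−k_1) = 0.188×43.1/(1.33−0.188) = 8.103/1.142 = 7.095 mg/L.
e^(−k_1 t) = e^(−0.188×2.414) = 0.6352; e^(−k_2 t) = e^(−1.33×2.414) = 0.04033.
D = 7.095 × (0.6352 − 0.04033) + 1.14 × 0.04033 = 4.221 + 0.04597 = 4.267 mg/L.

D ≈ 4.27 mg/L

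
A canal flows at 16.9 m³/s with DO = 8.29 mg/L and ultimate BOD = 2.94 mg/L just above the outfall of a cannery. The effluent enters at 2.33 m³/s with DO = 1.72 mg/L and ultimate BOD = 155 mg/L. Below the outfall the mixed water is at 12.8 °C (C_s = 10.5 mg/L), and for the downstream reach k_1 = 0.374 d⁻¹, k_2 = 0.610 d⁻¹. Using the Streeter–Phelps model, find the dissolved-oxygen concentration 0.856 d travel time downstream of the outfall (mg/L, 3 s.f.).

Mixed DO = (16.9×8.29 + 2.33×1.72)/(16.9+2.33) = 144.1/19.23 = 7.494 mg/L.
Mixed L₀ = (16.9×2.94 + 2.33×155)/(19.23) = 410.8/19.23 = 21.36 mg/L.
Initial deficit D₀ = C_s − DO₀ = 10.5 − 7.494 = 3.006 mg/L.
D(0.856) = [0.374×21.36/(0.610−0.374)](e^(−0.374×0.856) − e^(−0.610×0.856)) + 3.006 e^(−0.610×0.856)
= 33.86 × (0.7260 − 0.5932) + 3.006 × 0.5932 = 6.280 mg/L.
DO = 10.5 − 6.280 = 4.220 mg/L.

DO ≈ 4.22 mg/L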